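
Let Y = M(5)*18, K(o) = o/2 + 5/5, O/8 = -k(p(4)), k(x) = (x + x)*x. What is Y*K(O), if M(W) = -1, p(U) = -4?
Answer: 2286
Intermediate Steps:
k(x) = 2*x**2 (k(x) = (2*x)*x = 2*x**2)
O = -256 (O = 8*(-2*(-4)**2) = 8*(-2*16) = 8*(-1*32) = 8*(-32) = -256)
K(o) = 1 + o/2 (K(o) = o*(1/2) + 5*(1/5) = o/2 + 1 = 1 + o/2)
Y = -18 (Y = -1*18 = -18)
Y*K(O) = -18*(1 + (1/2)*(-256)) = -18*(1 - 128) = -18*(-127) = 2286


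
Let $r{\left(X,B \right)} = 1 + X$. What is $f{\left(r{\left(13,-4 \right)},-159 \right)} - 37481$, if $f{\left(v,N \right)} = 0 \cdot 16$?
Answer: $-37481$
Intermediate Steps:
$f{\left(v,N \right)} = 0$
$f{\left(r{\left(13,-4 \right)},-159 \right)} - 37481 = 0 - 37481 = -37481$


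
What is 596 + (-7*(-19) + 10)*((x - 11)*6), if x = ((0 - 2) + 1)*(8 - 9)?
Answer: -7984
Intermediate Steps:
x = 1 (x = (-2 + 1)*(-1) = -1*(-1) = 1)
596 + (-7*(-19) + 10)*((x - 11)*6) = 596 + (-7*(-19) + 10)*((1 - 11)*6) = 596 + (133 + 10)*(-10*6) = 596 + 143*(-60) = 596 - 8580 = -7984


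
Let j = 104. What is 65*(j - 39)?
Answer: 4225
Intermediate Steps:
65*(j - 39) = 65*(104 - 39) = 65*65 = 4225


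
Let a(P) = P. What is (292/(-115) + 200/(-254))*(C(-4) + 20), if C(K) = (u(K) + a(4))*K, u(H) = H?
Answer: -194336/2921 ≈ -66.531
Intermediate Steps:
C(K) = K*(4 + K) (C(K) = (K + 4)*K = (4 + K)*K = K*(4 + K))
(292/(-115) + 200/(-254))*(C(-4) + 20) = (292/(-115) + 200/(-254))*(-4*(4 - 4) + 20) = (292*(-1/115) + 200*(-1/254))*(-4*0 + 20) = (-292/115 - 100/127)*(0 + 20) = -48584/14605*20 = -194336/2921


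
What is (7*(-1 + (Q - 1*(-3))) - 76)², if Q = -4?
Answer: 8100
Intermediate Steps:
(7*(-1 + (Q - 1*(-3))) - 76)² = (7*(-1 + (-4 - 1*(-3))) - 76)² = (7*(-1 + (-4 + 3)) - 76)² = (7*(-1 - 1) - 76)² = (7*(-2) - 76)² = (-14 - 76)² = (-90)² = 8100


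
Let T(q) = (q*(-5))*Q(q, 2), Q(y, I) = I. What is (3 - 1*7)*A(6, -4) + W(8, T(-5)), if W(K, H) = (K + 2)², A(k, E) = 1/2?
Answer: 98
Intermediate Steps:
A(k, E) = ½
T(q) = -10*q (T(q) = (q*(-5))*2 = -5*q*2 = -10*q)
W(K, H) = (2 + K)²
(3 - 1*7)*A(6, -4) + W(8, T(-5)) = (3 - 1*7)*(½) + (2 + 8)² = (3 - 7)*(½) + 10² = -4*½ + 100 = -2 + 100 = 98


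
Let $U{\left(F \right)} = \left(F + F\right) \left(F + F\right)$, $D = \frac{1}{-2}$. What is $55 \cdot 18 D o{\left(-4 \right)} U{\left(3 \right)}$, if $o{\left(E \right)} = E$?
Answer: $71280$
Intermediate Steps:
$D = - \frac{1}{2} \approx -0.5$
$U{\left(F \right)} = 4 F^{2}$ ($U{\left(F \right)} = 2 F 2 F = 4 F^{2}$)
$55 \cdot 18 D o{\left(-4 \right)} U{\left(3 \right)} = 55 \cdot 18 \left(- \frac{1}{2}\right) \left(-4\right) 4 \cdot 3^{2} = 990 \cdot 2 \cdot 4 \cdot 9 = 990 \cdot 2 \cdot 36 = 990 \cdot 72 = 71280$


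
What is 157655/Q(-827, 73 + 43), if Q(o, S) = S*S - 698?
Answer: 157655/12758 ≈ 12.357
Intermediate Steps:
Q(o, S) = -698 + S² (Q(o, S) = S² - 698 = -698 + S²)
157655/Q(-827, 73 + 43) = 157655/(-698 + (73 + 43)²) = 157655/(-698 + 116²) = 157655/(-698 + 13456) = 157655/12758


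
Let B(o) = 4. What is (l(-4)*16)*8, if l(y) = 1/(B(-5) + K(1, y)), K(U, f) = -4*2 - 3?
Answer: -128/7 ≈ -18.286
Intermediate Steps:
K(U, f) = -11 (K(U, f) = -8 - 3 = -11)
l(y) = -⅐ (l(y) = 1/(4 - 11) = 1/(-7) = -⅐)
(l(-4)*16)*8 = -⅐*16*8 = -16/7*8 = -128/7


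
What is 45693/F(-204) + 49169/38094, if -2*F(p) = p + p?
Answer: 291776603/1295196 ≈ 225.28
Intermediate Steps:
F(p) = -p (F(p) = -(p + p)/2 = -p)
45693/F(-204) + 49169/38094 = 45693/((-1*(-204))) + 49169/38094 = 45693/204 + 49169*(1/38094) = 45693*(1/204) + 49169/38094 = 15231/68 + 49169/38094 = 291776603/1295196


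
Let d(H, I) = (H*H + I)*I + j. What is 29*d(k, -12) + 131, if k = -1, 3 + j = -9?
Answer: 3611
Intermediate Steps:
j = -12 (j = -3 - 9 = -12)
d(H, I) = -12 + I*(I + H²) (d(H, I) = (H*H + I)*I - 12 = (H² + I)*I - 12 = (I + H²)*I - 12 = I*(I + H²) - 12 = -12 + I*(I + H²))
29*d(k, -12) + 131 = 29*(-12 + (-12)² - 12*(-1)²) + 131 = 29*(-12 + 144 - 12*1) + 131 = 29*(-12 + 144 - 12) + 131 = 29*120 + 131 = 3480 + 131 = 3611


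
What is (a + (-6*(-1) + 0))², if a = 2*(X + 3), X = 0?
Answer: 144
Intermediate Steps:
a = 6 (a = 2*(0 + 3) = 2*3 = 6)
(a + (-6*(-1) + 0))² = (6 + (-6*(-1) + 0))² = (6 + (6 + 0))² = (6 + 6)² = 12² = 144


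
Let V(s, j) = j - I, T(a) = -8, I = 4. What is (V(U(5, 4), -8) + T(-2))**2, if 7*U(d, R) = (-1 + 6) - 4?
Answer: 400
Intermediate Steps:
U(d, R) = 1/7 (U(d, R) = ((-1 + 6) - 4)/7 = (5 - 4)/7 = (1/7)*1 = 1/7)
V(s, j) = -4 + j (V(s, j) = j - 1*4 = j - 4 = -4 + j)
(V(U(5, 4), -8) + T(-2))**2 = ((-4 - 8) - 8)**2 = (-12 - 8)**2 = (-20)**2 = 400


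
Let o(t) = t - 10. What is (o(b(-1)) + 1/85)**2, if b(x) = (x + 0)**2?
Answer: 583696/7225 ≈ 80.788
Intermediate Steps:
b(x) = x**2
o(t) = -10 + t
(o(b(-1)) + 1/85)**2 = ((-10 + (-1)**2) + 1/85)**2 = ((-10 + 1) + 1/85)**2 = (-9 + 1/85)**2 = (-764/85)**2 = 583696/7225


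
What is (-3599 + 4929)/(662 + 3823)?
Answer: 266/897 ≈ 0.29654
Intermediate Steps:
(-3599 + 4929)/(662 + 3823) = 1330/4485 = 1330*(1/4485) = 266/897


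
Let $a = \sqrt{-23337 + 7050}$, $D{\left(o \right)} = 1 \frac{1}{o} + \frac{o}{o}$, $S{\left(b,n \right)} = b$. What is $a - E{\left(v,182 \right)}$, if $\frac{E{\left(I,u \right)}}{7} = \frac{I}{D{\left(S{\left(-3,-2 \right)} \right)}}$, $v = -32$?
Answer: $336 + i \sqrt{16287} \approx 336.0 + 127.62 i$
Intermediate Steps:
$D{\left(o \right)} = 1 + \frac{1}{o}$ ($D{\left(o \right)} = \frac{1}{o} + 1 = 1 + \frac{1}{o}$)
$E{\left(I,u \right)} = \frac{21 I}{2}$ ($E{\left(I,u \right)} = 7 \frac{I}{\frac{1}{-3} \left(1 - 3\right)} = 7 \frac{I}{\left(- \frac{1}{3}\right) \left(-2\right)} = 7 \frac{I}{\frac{2}{3}} = 7 I \frac{3}{2} = 7 \frac{3 I}{2} = \frac{21 I}{2}$)
$a = i \sqrt{16287}$ ($a = \sqrt{-16287} = i \sqrt{16287} \approx 127.62 i$)
$a - E{\left(v,182 \right)} = i \sqrt{16287} - \frac{21}{2} \left(-32\right) = i \sqrt{16287} - -336 = i \sqrt{16287} + 336 = 336 + i \sqrt{16287}$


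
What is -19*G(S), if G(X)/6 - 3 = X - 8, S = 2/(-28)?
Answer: 4047/7 ≈ 578.14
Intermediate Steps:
S = -1/14 (S = 2*(-1/28) = -1/14 ≈ -0.071429)
G(X) = -30 + 6*X (G(X) = 18 + 6*(X - 8) = 18 + 6*(-8 + X) = 18 + (-48 + 6*X) = -30 + 6*X)
-19*G(S) = -19*(-30 + 6*(-1/14)) = -19*(-30 - 3/7) = -19*(-213/7) = 4047/7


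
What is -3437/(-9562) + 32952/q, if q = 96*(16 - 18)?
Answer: -935795/5464 ≈ -171.27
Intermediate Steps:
q = -192 (q = 96*(-2) = -192)
-3437/(-9562) + 32952/q = -3437/(-9562) + 32952/(-192) = -3437*(-1/9562) + 32952*(-1/192) = 491/1366 - 1373/8 = -935795/5464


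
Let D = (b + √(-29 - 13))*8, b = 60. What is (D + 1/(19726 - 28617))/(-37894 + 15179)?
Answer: -4267679/201959065 - 8*I*√42/22715 ≈ -0.021131 - 0.0022825*I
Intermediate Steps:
D = 480 + 8*I*√42 (D = (60 + √(-29 - 13))*8 = (60 + √(-42))*8 = (60 + I*√42)*8 = 480 + 8*I*√42 ≈ 480.0 + 51.846*I)
(D + 1/(19726 - 28617))/(-37894 + 15179) = ((480 + 8*I*√42) + 1/(19726 - 28617))/(-37894 + 15179) = ((480 + 8*I*√42) + 1/(-8891))/(-22715) = ((480 + 8*I*√42) - 1/8891)*(-1/22715) = (4267679/8891 + 8*I*√42)*(-1/22715) = -4267679/201959065 - 8*I*√42/22715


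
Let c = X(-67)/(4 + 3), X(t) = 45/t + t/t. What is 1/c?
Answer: 469/22 ≈ 21.318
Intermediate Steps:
X(t) = 1 + 45/t (X(t) = 45/t + 1 = 1 + 45/t)
c = 22/469 (c = ((45 - 67)/(-67))/(4 + 3) = (-1/67*(-22))/7 = (1/7)*(22/67) = 22/469 ≈ 0.046908)
1/c = 1/(22/469) = 469/22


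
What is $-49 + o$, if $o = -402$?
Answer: $-451$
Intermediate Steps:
$-49 + o = -49 - 402 = -451$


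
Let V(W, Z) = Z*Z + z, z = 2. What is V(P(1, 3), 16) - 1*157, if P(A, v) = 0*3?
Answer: 101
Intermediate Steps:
P(A, v) = 0
V(W, Z) = 2 + Z² (V(W, Z) = Z*Z + 2 = Z² + 2 = 2 + Z²)
V(P(1, 3), 16) - 1*157 = (2 + 16²) - 1*157 = (2 + 256) - 157 = 258 - 157 = 101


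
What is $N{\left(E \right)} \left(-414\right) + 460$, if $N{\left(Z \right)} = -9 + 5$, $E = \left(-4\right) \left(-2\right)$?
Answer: $2116$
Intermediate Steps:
$E = 8$
$N{\left(Z \right)} = -4$
$N{\left(E \right)} \left(-414\right) + 460 = \left(-4\right) \left(-414\right) + 460 = 1656 + 460 = 2116$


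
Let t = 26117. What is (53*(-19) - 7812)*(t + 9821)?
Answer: -316937222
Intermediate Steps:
(53*(-19) - 7812)*(t + 9821) = (53*(-19) - 7812)*(26117 + 9821) = (-1007 - 7812)*35938 = -8819*35938 = -316937222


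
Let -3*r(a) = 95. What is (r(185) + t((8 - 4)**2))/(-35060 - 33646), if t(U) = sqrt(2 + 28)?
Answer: 95/206118 - sqrt(30)/68706 ≈ 0.00038118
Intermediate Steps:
t(U) = sqrt(30)
r(a) = -95/3 (r(a) = -1/3*95 = -95/3)
(r(185) + t((8 - 4)**2))/(-35060 - 33646) = (-95/3 + sqrt(30))/(-35060 - 33646) = (-95/3 + sqrt(30))/(-68706) = (-95/3 + sqrt(30))*(-1/68706) = 95/206118 - sqrt(30)/68706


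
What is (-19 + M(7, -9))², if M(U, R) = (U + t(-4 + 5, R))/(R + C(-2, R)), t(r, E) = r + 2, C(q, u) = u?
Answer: 30976/81 ≈ 382.42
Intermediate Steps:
t(r, E) = 2 + r
M(U, R) = (3 + U)/(2*R) (M(U, R) = (U + (2 + (-4 + 5)))/(R + R) = (U + (2 + 1))/((2*R)) = (U + 3)*(1/(2*R)) = (3 + U)*(1/(2*R)) = (3 + U)/(2*R))
(-19 + M(7, -9))² = (-19 + (½)*(3 + 7)/(-9))² = (-19 + (½)*(-⅑)*10)² = (-19 - 5/9)² = (-176/9)² = 30976/81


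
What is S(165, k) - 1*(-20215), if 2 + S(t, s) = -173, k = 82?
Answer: 20040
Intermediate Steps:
S(t, s) = -175 (S(t, s) = -2 - 173 = -175)
S(165, k) - 1*(-20215) = -175 - 1*(-20215) = -175 + 20215 = 20040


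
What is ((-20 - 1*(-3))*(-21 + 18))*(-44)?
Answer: -2244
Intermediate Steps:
((-20 - 1*(-3))*(-21 + 18))*(-44) = ((-20 + 3)*(-3))*(-44) = -17*(-3)*(-44) = 51*(-44) = -2244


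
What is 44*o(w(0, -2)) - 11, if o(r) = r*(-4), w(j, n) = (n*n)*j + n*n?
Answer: -715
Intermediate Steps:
w(j, n) = n² + j*n² (w(j, n) = n²*j + n² = j*n² + n² = n² + j*n²)
o(r) = -4*r
44*o(w(0, -2)) - 11 = 44*(-4*(-2)²*(1 + 0)) - 11 = 44*(-16) - 11 = -704 - 11 = -715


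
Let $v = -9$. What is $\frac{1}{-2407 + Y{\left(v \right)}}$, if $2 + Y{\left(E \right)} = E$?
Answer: $- \frac{1}{2418} \approx -0.00041356$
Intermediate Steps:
$Y{\left(E \right)} = -2 + E$
$\frac{1}{-2407 + Y{\left(v \right)}} = \frac{1}{-2407 - 11} = \frac{1}{-2418} = - \frac{1}{2418}$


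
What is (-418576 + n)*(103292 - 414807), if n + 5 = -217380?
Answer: 198111390915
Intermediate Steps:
n = -217385 (n = -5 - 217380 = -217385)
(-418576 + n)*(103292 - 414807) = (-418576 - 217385)*(103292 - 414807) = -635961*(-311515) = 198111390915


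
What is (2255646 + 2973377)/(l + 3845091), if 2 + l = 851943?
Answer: 5229023/4697032 ≈ 1.1133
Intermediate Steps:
l = 851941 (l = -2 + 851943 = 851941)
(2255646 + 2973377)/(l + 3845091) = (2255646 + 2973377)/(851941 + 3845091) = 5229023/4697032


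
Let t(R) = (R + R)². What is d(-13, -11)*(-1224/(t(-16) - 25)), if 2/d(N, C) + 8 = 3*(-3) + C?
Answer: 68/777 ≈ 0.087516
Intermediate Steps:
d(N, C) = 2/(-17 + C) (d(N, C) = 2/(-8 + (3*(-3) + C)) = 2/(-8 + (-9 + C)) = 2/(-17 + C))
t(R) = 4*R² (t(R) = (2*R)² = 4*R²)
d(-13, -11)*(-1224/(t(-16) - 25)) = (2/(-17 - 11))*(-1224/(4*(-16)² - 25)) = (2/(-28))*(-1224/(4*256 - 25)) = (2*(-1/28))*(-1224/(1024 - 25)) = -(-612)/(7*999) = -1/14*(-136/111) = 68/777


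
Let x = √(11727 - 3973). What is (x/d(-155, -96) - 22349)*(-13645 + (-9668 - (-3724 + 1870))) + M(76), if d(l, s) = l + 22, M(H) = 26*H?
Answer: 479589167 + 21459*√7754/133 ≈ 4.7960e+8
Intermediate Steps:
d(l, s) = 22 + l
x = √7754 ≈ 88.057
(x/d(-155, -96) - 22349)*(-13645 + (-9668 - (-3724 + 1870))) + M(76) = (√7754/(22 - 155) - 22349)*(-13645 + (-9668 - (-3724 + 1870))) + 26*76 = (√7754/(-133) - 22349)*(-13645 + (-9668 - 1*(-1854))) + 1976 = (√7754*(-1/133) - 22349)*(-13645 + (-9668 + 1854)) + 1976 = (-√7754/133 - 22349)*(-13645 - 7814) + 1976 = (-22349 - √7754/133)*(-21459) + 1976 = (479587191 + 21459*√7754/133) + 1976 = 479589167 + 21459*√7754/133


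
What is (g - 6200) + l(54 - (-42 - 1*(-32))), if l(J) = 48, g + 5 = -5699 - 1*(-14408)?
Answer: 2552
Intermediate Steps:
g = 8704 (g = -5 + (-5699 - 1*(-14408)) = -5 + (-5699 + 14408) = -5 + 8709 = 8704)
(g - 6200) + l(54 - (-42 - 1*(-32))) = (8704 - 6200) + 48 = 2504 + 48 = 2552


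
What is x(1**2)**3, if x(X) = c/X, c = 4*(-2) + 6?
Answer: -8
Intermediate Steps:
c = -2 (c = -8 + 6 = -2)
x(X) = -2/X
x(1**2)**3 = (-2/(1**2))**3 = (-2/1)**3 = (-2*1)**3 = (-2)**3 = -8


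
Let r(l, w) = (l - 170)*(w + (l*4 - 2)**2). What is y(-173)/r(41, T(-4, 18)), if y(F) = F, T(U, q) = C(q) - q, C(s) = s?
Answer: 173/3385476 ≈ 5.1101e-5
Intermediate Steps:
T(U, q) = 0 (T(U, q) = q - q = 0)
r(l, w) = (-170 + l)*(w + (-2 + 4*l)**2) (r(l, w) = (-170 + l)*(w + (4*l - 2)**2) = (-170 + l)*(w + (-2 + 4*l)**2))
y(-173)/r(41, T(-4, 18)) = -173/(-680 - 2736*41**2 - 170*0 + 16*41**3 + 2724*41 + 41*0) = -173/(-680 - 2736*1681 + 0 + 16*68921 + 111684 + 0) = -173/(-680 - 4599216 + 0 + 1102736 + 111684 + 0) = -173/(-3385476) = -173*(-1/3385476) = 173/3385476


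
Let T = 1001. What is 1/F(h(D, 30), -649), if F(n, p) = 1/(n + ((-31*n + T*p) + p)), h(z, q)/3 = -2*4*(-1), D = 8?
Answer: -651018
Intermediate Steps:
h(z, q) = 24 (h(z, q) = 3*(-2*4*(-1)) = 3*(-8*(-1)) = 3*8 = 24)
F(n, p) = 1/(-30*n + 1002*p) (F(n, p) = 1/(n + ((-31*n + 1001*p) + p)) = 1/(n + (-31*n + 1002*p)) = 1/(-30*n + 1002*p))
1/F(h(D, 30), -649) = 1/(1/(6*(-5*24 + 167*(-649)))) = 1/(1/(6*(-120 - 108383))) = 1/((⅙)/(-108503)) = 1/((⅙)*(-1/108503)) = 1/(-1/651018) = -651018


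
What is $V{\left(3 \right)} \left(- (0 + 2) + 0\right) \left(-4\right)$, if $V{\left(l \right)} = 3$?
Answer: $24$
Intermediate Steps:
$V{\left(3 \right)} \left(- (0 + 2) + 0\right) \left(-4\right) = 3 \left(- (0 + 2) + 0\right) \left(-4\right) = 3 \left(\left(-1\right) 2 + 0\right) \left(-4\right) = 3 \left(-2 + 0\right) \left(-4\right) = 3 \left(-2\right) \left(-4\right) = \left(-6\right) \left(-4\right) = 24$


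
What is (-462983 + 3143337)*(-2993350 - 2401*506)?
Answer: -11279615802624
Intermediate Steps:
(-462983 + 3143337)*(-2993350 - 2401*506) = 2680354*(-2993350 - 1214906) = 2680354*(-4208256) = -11279615802624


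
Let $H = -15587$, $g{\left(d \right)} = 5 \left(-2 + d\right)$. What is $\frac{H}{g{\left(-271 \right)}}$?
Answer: $\frac{1199}{105} \approx 11.419$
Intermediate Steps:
$g{\left(d \right)} = -10 + 5 d$
$\frac{H}{g{\left(-271 \right)}} = - \frac{15587}{-10 + 5 \left(-271\right)} = - \frac{15587}{-10 - 1355} = - \frac{15587}{-1365} = \left(-15587\right) \left(- \frac{1}{1365}\right) = \frac{1199}{105}$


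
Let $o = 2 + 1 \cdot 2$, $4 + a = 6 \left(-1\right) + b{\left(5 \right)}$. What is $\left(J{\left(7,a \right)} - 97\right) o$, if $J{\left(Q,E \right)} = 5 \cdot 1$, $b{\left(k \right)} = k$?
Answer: $-368$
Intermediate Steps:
$a = -5$ ($a = -4 + \left(6 \left(-1\right) + 5\right) = -4 + \left(-6 + 5\right) = -4 - 1 = -5$)
$J{\left(Q,E \right)} = 5$
$o = 4$ ($o = 2 + 2 = 4$)
$\left(J{\left(7,a \right)} - 97\right) o = \left(5 - 97\right) 4 = \left(-92\right) 4 = -368$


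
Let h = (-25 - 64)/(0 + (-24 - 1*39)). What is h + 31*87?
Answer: 170000/63 ≈ 2698.4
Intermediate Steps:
h = 89/63 (h = -89/(0 + (-24 - 39)) = -89/(0 - 63) = -89/(-63) = -89*(-1/63) = 89/63 ≈ 1.4127)
h + 31*87 = 89/63 + 31*87 = 89/63 + 2697 = 170000/63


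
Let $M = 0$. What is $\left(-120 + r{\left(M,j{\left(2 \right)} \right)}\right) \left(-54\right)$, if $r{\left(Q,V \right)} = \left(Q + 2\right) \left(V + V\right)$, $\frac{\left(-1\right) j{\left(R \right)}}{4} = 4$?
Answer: $9936$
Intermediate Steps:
$j{\left(R \right)} = -16$ ($j{\left(R \right)} = \left(-4\right) 4 = -16$)
$r{\left(Q,V \right)} = 2 V \left(2 + Q\right)$ ($r{\left(Q,V \right)} = \left(2 + Q\right) 2 V = 2 V \left(2 + Q\right)$)
$\left(-120 + r{\left(M,j{\left(2 \right)} \right)}\right) \left(-54\right) = \left(-120 + 2 \left(-16\right) \left(2 + 0\right)\right) \left(-54\right) = \left(-120 + 2 \left(-16\right) 2\right) \left(-54\right) = \left(-120 - 64\right) \left(-54\right) = \left(-184\right) \left(-54\right) = 9936$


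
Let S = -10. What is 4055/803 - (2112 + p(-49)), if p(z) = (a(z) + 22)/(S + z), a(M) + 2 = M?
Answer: -99844266/47377 ≈ -2107.4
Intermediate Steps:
a(M) = -2 + M
p(z) = (20 + z)/(-10 + z) (p(z) = ((-2 + z) + 22)/(-10 + z) = (20 + z)/(-10 + z))
4055/803 - (2112 + p(-49)) = 4055/803 - (2112 + (20 - 49)/(-10 - 49)) = 4055*(1/803) - (2112 - 29/(-59)) = 4055/803 - (2112 - 1/59*(-29)) = 4055/803 - (2112 + 29/59) = 4055/803 - 1*124637/59 = 4055/803 - 124637/59 = -99844266/47377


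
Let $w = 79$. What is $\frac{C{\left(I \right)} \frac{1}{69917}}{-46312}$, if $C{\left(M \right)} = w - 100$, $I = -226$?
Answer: $\frac{3}{462570872} \approx 6.4855 \cdot 10^{-9}$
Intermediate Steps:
$C{\left(M \right)} = -21$ ($C{\left(M \right)} = 79 - 100 = -21$)
$\frac{C{\left(I \right)} \frac{1}{69917}}{-46312} = \frac{\left(-21\right) \frac{1}{69917}}{-46312} = \left(-21\right) \frac{1}{69917} \left(- \frac{1}{46312}\right) = \left(- \frac{21}{69917}\right) \left(- \frac{1}{46312}\right) = \frac{3}{462570872}$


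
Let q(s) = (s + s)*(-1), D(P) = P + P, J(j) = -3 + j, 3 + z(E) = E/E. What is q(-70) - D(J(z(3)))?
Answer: 150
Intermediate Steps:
z(E) = -2 (z(E) = -3 + E/E = -3 + 1 = -2)
D(P) = 2*P
q(s) = -2*s (q(s) = (2*s)*(-1) = -2*s)
q(-70) - D(J(z(3))) = -2*(-70) - 2*(-3 - 2) = 140 - 2*(-5) = 140 - 1*(-10) = 140 + 10 = 150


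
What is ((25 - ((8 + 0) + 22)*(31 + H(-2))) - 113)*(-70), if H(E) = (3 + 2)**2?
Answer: 123760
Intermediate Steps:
H(E) = 25 (H(E) = 5**2 = 25)
((25 - ((8 + 0) + 22)*(31 + H(-2))) - 113)*(-70) = ((25 - ((8 + 0) + 22)*(31 + 25)) - 113)*(-70) = ((25 - (8 + 22)*56) - 113)*(-70) = ((25 - 30*56) - 113)*(-70) = ((25 - 1*1680) - 113)*(-70) = ((25 - 1680) - 113)*(-70) = (-1655 - 113)*(-70) = -1768*(-70) = 123760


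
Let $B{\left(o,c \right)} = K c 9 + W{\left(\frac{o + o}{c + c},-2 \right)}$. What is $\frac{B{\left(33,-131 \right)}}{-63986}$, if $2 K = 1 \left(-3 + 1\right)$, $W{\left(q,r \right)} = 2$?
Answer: $- \frac{1181}{63986} \approx -0.018457$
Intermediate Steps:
$K = -1$ ($K = \frac{1 \left(-3 + 1\right)}{2} = \frac{1 \left(-2\right)}{2} = \frac{1}{2} \left(-2\right) = -1$)
$B{\left(o,c \right)} = 2 - 9 c$ ($B{\left(o,c \right)} = - c 9 + 2 = - 9 c + 2 = 2 - 9 c$)
$\frac{B{\left(33,-131 \right)}}{-63986} = \frac{2 - -1179}{-63986} = \left(2 + 1179\right) \left(- \frac{1}{63986}\right) = 1181 \left(- \frac{1}{63986}\right) = - \frac{1181}{63986}$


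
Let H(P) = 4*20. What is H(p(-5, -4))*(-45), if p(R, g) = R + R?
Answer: -3600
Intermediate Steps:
p(R, g) = 2*R
H(P) = 80
H(p(-5, -4))*(-45) = 80*(-45) = -3600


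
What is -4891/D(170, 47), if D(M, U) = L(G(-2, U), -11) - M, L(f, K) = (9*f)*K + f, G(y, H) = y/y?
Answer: 73/4 ≈ 18.250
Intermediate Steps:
G(y, H) = 1
L(f, K) = f + 9*K*f (L(f, K) = 9*K*f + f = f + 9*K*f)
D(M, U) = -98 - M (D(M, U) = 1*(1 + 9*(-11)) - M = 1*(1 - 99) - M = 1*(-98) - M = -98 - M)
-4891/D(170, 47) = -4891/(-98 - 1*170) = -4891/(-98 - 170) = -4891/(-268) = -4891*(-1/268) = 73/4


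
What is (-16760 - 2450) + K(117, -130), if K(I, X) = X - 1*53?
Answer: -19393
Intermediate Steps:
K(I, X) = -53 + X (K(I, X) = X - 53 = -53 + X)
(-16760 - 2450) + K(117, -130) = (-16760 - 2450) + (-53 - 130) = -19210 - 183 = -19393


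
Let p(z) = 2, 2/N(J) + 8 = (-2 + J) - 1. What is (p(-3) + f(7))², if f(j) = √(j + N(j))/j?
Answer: (28 + √26)²/196 ≈ 5.5895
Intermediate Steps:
N(J) = 2/(-11 + J) (N(J) = 2/(-8 + ((-2 + J) - 1)) = 2/(-8 + (-3 + J)) = 2/(-11 + J))
f(j) = √(j + 2/(-11 + j))/j
(p(-3) + f(7))² = (2 + √((2 + 7*(-11 + 7))/(-11 + 7))/7)² = (2 + √((2 + 7*(-4))/(-4))/7)² = (2 + √(-(2 - 28)/4)/7)² = (2 + √(-¼*(-26))/7)² = (2 + √(13/2)/7)² = (2 + (√26/2)/7)² = (2 + √26/14)²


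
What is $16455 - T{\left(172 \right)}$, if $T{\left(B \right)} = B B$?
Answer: $-13129$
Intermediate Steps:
$T{\left(B \right)} = B^{2}$
$16455 - T{\left(172 \right)} = 16455 - 172^{2} = 16455 - 29584 = -13129$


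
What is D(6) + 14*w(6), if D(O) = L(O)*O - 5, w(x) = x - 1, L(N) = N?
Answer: 101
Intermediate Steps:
w(x) = -1 + x
D(O) = -5 + O² (D(O) = O*O - 5 = O² - 5 = -5 + O²)
D(6) + 14*w(6) = (-5 + 6²) + 14*(-1 + 6) = (-5 + 36) + 14*5 = 31 + 70 = 101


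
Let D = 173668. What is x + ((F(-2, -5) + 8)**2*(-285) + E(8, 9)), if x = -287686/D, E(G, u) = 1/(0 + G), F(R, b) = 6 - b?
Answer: -35736196315/347336 ≈ -1.0289e+5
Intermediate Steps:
E(G, u) = 1/G
x = -143843/86834 (x = -287686/173668 = -287686*1/173668 = -143843/86834 ≈ -1.6565)
x + ((F(-2, -5) + 8)**2*(-285) + E(8, 9)) = -143843/86834 + (((6 - 1*(-5)) + 8)**2*(-285) + 1/8) = -143843/86834 + (((6 + 5) + 8)**2*(-285) + 1/8) = -143843/86834 + ((11 + 8)**2*(-285) + 1/8) = -143843/86834 + (19**2*(-285) + 1/8) = -143843/86834 + (361*(-285) + 1/8) = -143843/86834 + (-102885 + 1/8) = -143843/86834 - 823079/8 = -35736196315/347336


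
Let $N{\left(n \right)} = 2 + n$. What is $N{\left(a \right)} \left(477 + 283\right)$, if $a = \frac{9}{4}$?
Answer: $3230$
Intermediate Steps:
$a = \frac{9}{4}$ ($a = 9 \cdot \frac{1}{4} = \frac{9}{4} \approx 2.25$)
$N{\left(a \right)} \left(477 + 283\right) = \left(2 + \frac{9}{4}\right) \left(477 + 283\right) = \frac{17}{4} \cdot 760 = 3230$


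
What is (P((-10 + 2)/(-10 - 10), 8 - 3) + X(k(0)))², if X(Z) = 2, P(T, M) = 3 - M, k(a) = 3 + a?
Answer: 0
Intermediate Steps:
(P((-10 + 2)/(-10 - 10), 8 - 3) + X(k(0)))² = ((3 - (8 - 3)) + 2)² = ((3 - 1*5) + 2)² = ((3 - 5) + 2)² = (-2 + 2)² = 0² = 0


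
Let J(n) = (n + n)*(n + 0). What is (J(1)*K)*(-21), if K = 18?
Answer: -756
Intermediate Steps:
J(n) = 2*n² (J(n) = (2*n)*n = 2*n²)
(J(1)*K)*(-21) = ((2*1²)*18)*(-21) = ((2*1)*18)*(-21) = (2*18)*(-21) = 36*(-21) = -756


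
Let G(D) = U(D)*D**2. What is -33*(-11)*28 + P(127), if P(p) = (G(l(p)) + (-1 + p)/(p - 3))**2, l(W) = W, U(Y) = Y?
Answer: 16128951525106897/3844 ≈ 4.1959e+12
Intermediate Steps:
G(D) = D**3 (G(D) = D*D**2 = D**3)
P(p) = (p**3 + (-1 + p)/(-3 + p))**2 (P(p) = (p**3 + (-1 + p)/(p - 3))**2 = (p**3 + (-1 + p)/(-3 + p))**2)
-33*(-11)*28 + P(127) = -33*(-11)*28 + (-1 + 127 + 127**4 - 3*127**3)**2/(-3 + 127)**2 = 363*28 + (-1 + 127 + 260144641 - 3*2048383)**2/124**2 = 10164 + (-1 + 127 + 260144641 - 6145149)**2/15376 = 10164 + (1/15376)*253999618**2 = 10164 + (1/15376)*64515805944145924 = 10164 + 16128951486036481/3844 = 16128951525106897/3844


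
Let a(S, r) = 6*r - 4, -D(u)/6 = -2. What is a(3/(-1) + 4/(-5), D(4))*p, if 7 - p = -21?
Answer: 1904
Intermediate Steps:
D(u) = 12 (D(u) = -6*(-2) = 12)
p = 28 (p = 7 - 1*(-21) = 7 + 21 = 28)
a(S, r) = -4 + 6*r
a(3/(-1) + 4/(-5), D(4))*p = (-4 + 6*12)*28 = (-4 + 72)*28 = 68*28 = 1904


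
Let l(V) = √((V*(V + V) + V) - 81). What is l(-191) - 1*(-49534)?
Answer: 49534 + √72690 ≈ 49804.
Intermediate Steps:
l(V) = √(-81 + V + 2*V²) (l(V) = √((V*(2*V) + V) - 81) = √((2*V² + V) - 81) = √((V + 2*V²) - 81) = √(-81 + V + 2*V²))
l(-191) - 1*(-49534) = √(-81 - 191 + 2*(-191)²) - 1*(-49534) = √(-81 - 191 + 2*36481) + 49534 = √(-81 - 191 + 72962) + 49534 = √72690 + 49534 = 49534 + √72690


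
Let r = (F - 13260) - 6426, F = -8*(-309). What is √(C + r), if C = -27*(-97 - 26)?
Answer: I*√13893 ≈ 117.87*I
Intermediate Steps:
F = 2472
r = -17214 (r = (2472 - 13260) - 6426 = -10788 - 6426 = -17214)
C = 3321 (C = -27*(-123) = 3321)
√(C + r) = √(3321 - 17214) = √(-13893) = I*√13893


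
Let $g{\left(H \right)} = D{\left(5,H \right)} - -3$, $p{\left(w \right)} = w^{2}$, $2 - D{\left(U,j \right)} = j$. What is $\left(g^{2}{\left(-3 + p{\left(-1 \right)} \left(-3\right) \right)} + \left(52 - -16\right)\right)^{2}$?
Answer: $35721$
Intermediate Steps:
$D{\left(U,j \right)} = 2 - j$
$g{\left(H \right)} = 5 - H$ ($g{\left(H \right)} = \left(2 - H\right) - -3 = \left(2 - H\right) + 3 = 5 - H$)
$\left(g^{2}{\left(-3 + p{\left(-1 \right)} \left(-3\right) \right)} + \left(52 - -16\right)\right)^{2} = \left(\left(5 - \left(-3 + \left(-1\right)^{2} \left(-3\right)\right)\right)^{2} + \left(52 - -16\right)\right)^{2} = \left(\left(5 - \left(-3 + 1 \left(-3\right)\right)\right)^{2} + \left(52 + 16\right)\right)^{2} = \left(\left(5 - \left(-3 - 3\right)\right)^{2} + 68\right)^{2} = \left(\left(5 - -6\right)^{2} + 68\right)^{2} = \left(\left(5 + 6\right)^{2} + 68\right)^{2} = \left(11^{2} + 68\right)^{2} = \left(121 + 68\right)^{2} = 189^{2} = 35721$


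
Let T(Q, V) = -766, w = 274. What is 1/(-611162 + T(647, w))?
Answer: -1/611928 ≈ -1.6342e-6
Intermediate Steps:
1/(-611162 + T(647, w)) = 1/(-611162 - 766) = 1/(-611928) = -1/611928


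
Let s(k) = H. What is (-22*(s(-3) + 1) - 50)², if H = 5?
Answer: 33124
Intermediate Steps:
s(k) = 5
(-22*(s(-3) + 1) - 50)² = (-22*(5 + 1) - 50)² = (-22*6 - 50)² = (-132 - 50)² = (-182)² = 33124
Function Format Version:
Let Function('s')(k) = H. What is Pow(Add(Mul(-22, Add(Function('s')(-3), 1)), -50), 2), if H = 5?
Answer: 33124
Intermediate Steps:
Function('s')(k) = 5
Pow(Add(Mul(-22, Add(Function('s')(-3), 1)), -50), 2) = Pow(Add(Mul(-22, Add(5, 1)), -50), 2) = Pow(Add(Mul(-22, 6), -50), 2) = Pow(Add(-132, -50), 2) = Pow(-182, 2) = 33124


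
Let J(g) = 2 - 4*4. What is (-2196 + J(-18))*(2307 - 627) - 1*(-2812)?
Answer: -3709988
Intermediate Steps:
J(g) = -14 (J(g) = 2 - 16 = -14)
(-2196 + J(-18))*(2307 - 627) - 1*(-2812) = (-2196 - 14)*(2307 - 627) - 1*(-2812) = -2210*1680 + 2812 = -3712800 + 2812 = -3709988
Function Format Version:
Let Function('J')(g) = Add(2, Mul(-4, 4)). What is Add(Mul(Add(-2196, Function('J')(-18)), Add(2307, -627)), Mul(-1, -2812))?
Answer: -3709988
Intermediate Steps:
Function('J')(g) = -14 (Function('J')(g) = Add(2, -16) = -14)
Add(Mul(Add(-2196, Function('J')(-18)), Add(2307, -627)), Mul(-1, -2812)) = Add(Mul(Add(-2196, -14), Add(2307, -627)), Mul(-1, -2812)) = Add(Mul(-2210, 1680), 2812) = Add(-3712800, 2812) = -3709988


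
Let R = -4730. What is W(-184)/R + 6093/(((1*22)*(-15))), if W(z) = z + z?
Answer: -17393/946 ≈ -18.386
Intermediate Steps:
W(z) = 2*z
W(-184)/R + 6093/(((1*22)*(-15))) = (2*(-184))/(-4730) + 6093/(((1*22)*(-15))) = -368*(-1/4730) + 6093/((22*(-15))) = 184/2365 + 6093/(-330) = 184/2365 + 6093*(-1/330) = 184/2365 - 2031/110 = -17393/946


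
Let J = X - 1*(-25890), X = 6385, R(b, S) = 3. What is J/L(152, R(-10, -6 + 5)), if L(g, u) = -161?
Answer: -32275/161 ≈ -200.47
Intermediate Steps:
J = 32275 (J = 6385 - 1*(-25890) = 6385 + 25890 = 32275)
J/L(152, R(-10, -6 + 5)) = 32275/(-161) = 32275*(-1/161) = -32275/161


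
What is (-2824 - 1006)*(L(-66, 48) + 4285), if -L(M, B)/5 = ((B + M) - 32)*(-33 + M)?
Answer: 78380950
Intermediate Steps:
L(M, B) = -5*(-33 + M)*(-32 + B + M) (L(M, B) = -5*((B + M) - 32)*(-33 + M) = -5*(-32 + B + M)*(-33 + M) = -5*(-33 + M)*(-32 + B + M))
(-2824 - 1006)*(L(-66, 48) + 4285) = (-2824 - 1006)*((-5280 - 5*(-66)² + 165*48 + 325*(-66) - 5*48*(-66)) + 4285) = -3830*((-5280 - 5*4356 + 7920 - 21450 + 15840) + 4285) = -3830*((-5280 - 21780 + 7920 - 21450 + 15840) + 4285) = -3830*(-24750 + 4285) = -3830*(-20465) = 78380950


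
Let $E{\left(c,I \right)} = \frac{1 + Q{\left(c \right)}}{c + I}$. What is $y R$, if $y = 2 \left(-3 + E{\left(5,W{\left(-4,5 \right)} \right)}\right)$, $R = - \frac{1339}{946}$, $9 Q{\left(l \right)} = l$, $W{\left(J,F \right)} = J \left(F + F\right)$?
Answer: $\frac{183443}{21285} \approx 8.6184$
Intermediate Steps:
$W{\left(J,F \right)} = 2 F J$ ($W{\left(J,F \right)} = J 2 F = 2 F J$)
$Q{\left(l \right)} = \frac{l}{9}$
$R = - \frac{1339}{946}$ ($R = \left(-1339\right) \frac{1}{946} = - \frac{1339}{946} \approx -1.4154$)
$E{\left(c,I \right)} = \frac{1 + \frac{c}{9}}{I + c}$ ($E{\left(c,I \right)} = \frac{1 + \frac{c}{9}}{c + I} = \frac{1 + \frac{c}{9}}{I + c}$)
$y = - \frac{274}{45}$ ($y = 2 \left(-3 + \frac{1 + \frac{1}{9} \cdot 5}{2 \cdot 5 \left(-4\right) + 5}\right) = 2 \left(-3 + \frac{1 + \frac{5}{9}}{-40 + 5}\right) = 2 \left(-3 + \frac{1}{-35} \cdot \frac{14}{9}\right) = 2 \left(-3 - \frac{2}{45}\right) = 2 \left(- \frac{137}{45}\right) = - \frac{274}{45} \approx -6.0889$)
$y R = \left(- \frac{274}{45}\right) \left(- \frac{1339}{946}\right) = \frac{183443}{21285}$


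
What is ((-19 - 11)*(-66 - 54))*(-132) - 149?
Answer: -475349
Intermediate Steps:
((-19 - 11)*(-66 - 54))*(-132) - 149 = -30*(-120)*(-132) - 149 = 3600*(-132) - 149 = -475200 - 149 = -475349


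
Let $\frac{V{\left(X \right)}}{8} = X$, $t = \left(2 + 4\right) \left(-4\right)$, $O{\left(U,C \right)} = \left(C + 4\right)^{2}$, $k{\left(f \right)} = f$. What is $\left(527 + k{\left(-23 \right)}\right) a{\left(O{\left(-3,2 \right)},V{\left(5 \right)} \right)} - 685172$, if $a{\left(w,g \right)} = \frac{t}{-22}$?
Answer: $- \frac{7530844}{11} \approx -6.8462 \cdot 10^{5}$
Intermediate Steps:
$O{\left(U,C \right)} = \left(4 + C\right)^{2}$
$t = -24$ ($t = 6 \left(-4\right) = -24$)
$V{\left(X \right)} = 8 X$
$a{\left(w,g \right)} = \frac{12}{11}$ ($a{\left(w,g \right)} = - \frac{24}{-22} = \left(-24\right) \left(- \frac{1}{22}\right) = \frac{12}{11}$)
$\left(527 + k{\left(-23 \right)}\right) a{\left(O{\left(-3,2 \right)},V{\left(5 \right)} \right)} - 685172 = \left(527 - 23\right) \frac{12}{11} - 685172 = 504 \cdot \frac{12}{11} - 685172 = \frac{6048}{11} - 685172 = - \frac{7530844}{11}$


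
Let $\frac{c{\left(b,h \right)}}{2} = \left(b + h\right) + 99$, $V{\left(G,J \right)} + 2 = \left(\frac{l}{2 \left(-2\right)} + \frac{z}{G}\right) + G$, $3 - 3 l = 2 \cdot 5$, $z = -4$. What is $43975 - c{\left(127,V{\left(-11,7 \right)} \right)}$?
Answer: $\frac{2874109}{66} \approx 43547.0$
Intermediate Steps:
$l = - \frac{7}{3}$ ($l = 1 - \frac{2 \cdot 5}{3} = 1 - \frac{10}{3} = - \frac{7}{3} \approx -2.3333$)
$V{\left(G,J \right)} = - \frac{17}{12} + G - \frac{4}{G}$ ($V{\left(G,J \right)} = -2 - \left(- \frac{7}{12} - G + \frac{4}{G}\right) = -2 + \left(\left(\frac{7}{12} - \frac{4}{G}\right) + G\right) = -2 + \left(\frac{7}{12} + G - \frac{4}{G}\right) = - \frac{17}{12} + G - \frac{4}{G}$)
$c{\left(b,h \right)} = 198 + 2 b + 2 h$ ($c{\left(b,h \right)} = 2 \left(\left(b + h\right) + 99\right) = 2 \left(99 + b + h\right) = 198 + 2 b + 2 h$)
$43975 - c{\left(127,V{\left(-11,7 \right)} \right)} = 43975 - \left(198 + 2 \cdot 127 + 2 \left(- \frac{17}{12} - 11 - \frac{4}{-11}\right)\right) = 43975 - \left(198 + 254 + 2 \left(- \frac{17}{12} - 11 - - \frac{4}{11}\right)\right) = 43975 - \left(198 + 254 + 2 \left(- \frac{17}{12} - 11 + \frac{4}{11}\right)\right) = 43975 - \left(198 + 254 + 2 \left(- \frac{1591}{132}\right)\right) = 43975 - \left(198 + 254 - \frac{1591}{66}\right) = 43975 - \frac{28241}{66} = \frac{2874109}{66}$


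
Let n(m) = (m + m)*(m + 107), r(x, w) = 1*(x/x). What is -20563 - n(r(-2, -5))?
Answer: -20779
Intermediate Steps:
r(x, w) = 1 (r(x, w) = 1*1 = 1)
n(m) = 2*m*(107 + m) (n(m) = (2*m)*(107 + m) = 2*m*(107 + m))
-20563 - n(r(-2, -5)) = -20563 - 2*(107 + 1) = -20563 - 2*108 = -20563 - 1*216 = -20563 - 216 = -20779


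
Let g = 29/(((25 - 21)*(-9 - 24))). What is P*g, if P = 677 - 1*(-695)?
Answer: -9947/33 ≈ -301.42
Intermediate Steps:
P = 1372 (P = 677 + 695 = 1372)
g = -29/132 (g = 29/((4*(-33))) = 29/(-132) = 29*(-1/132) = -29/132 ≈ -0.21970)
P*g = 1372*(-29/132) = -9947/33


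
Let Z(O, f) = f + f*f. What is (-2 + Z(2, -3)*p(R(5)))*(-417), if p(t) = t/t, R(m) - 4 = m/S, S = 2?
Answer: -1668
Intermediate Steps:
R(m) = 4 + m/2
Z(O, f) = f + f²
p(t) = 1
(-2 + Z(2, -3)*p(R(5)))*(-417) = (-2 - 3*(1 - 3)*1)*(-417) = (-2 - 3*(-2)*1)*(-417) = (-2 + 6*1)*(-417) = (-2 + 6)*(-417) = 4*(-417) = -1668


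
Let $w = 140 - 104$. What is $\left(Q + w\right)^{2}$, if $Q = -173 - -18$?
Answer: $14161$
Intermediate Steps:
$Q = -155$ ($Q = -173 + 18 = -155$)
$w = 36$ ($w = 140 - 104 = 36$)
$\left(Q + w\right)^{2} = \left(-155 + 36\right)^{2} = \left(-119\right)^{2} = 14161$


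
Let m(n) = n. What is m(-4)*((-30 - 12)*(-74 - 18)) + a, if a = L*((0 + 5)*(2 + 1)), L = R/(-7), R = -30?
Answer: -107742/7 ≈ -15392.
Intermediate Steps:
L = 30/7 (L = -30/(-7) = -30*(-1/7) = 30/7 ≈ 4.2857)
a = 450/7 (a = 30*((0 + 5)*(2 + 1))/7 = 30*(5*3)/7 = (30/7)*15 = 450/7 ≈ 64.286)
m(-4)*((-30 - 12)*(-74 - 18)) + a = -4*(-30 - 12)*(-74 - 18) + 450/7 = -(-168)*(-92) + 450/7 = -4*3864 + 450/7 = -15456 + 450/7 = -107742/7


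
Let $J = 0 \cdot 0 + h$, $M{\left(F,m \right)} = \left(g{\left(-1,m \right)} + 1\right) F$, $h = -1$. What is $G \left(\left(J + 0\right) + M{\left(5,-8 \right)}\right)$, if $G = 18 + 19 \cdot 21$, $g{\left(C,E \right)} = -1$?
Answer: $-417$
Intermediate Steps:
$M{\left(F,m \right)} = 0$ ($M{\left(F,m \right)} = \left(-1 + 1\right) F = 0 F = 0$)
$G = 417$ ($G = 18 + 399 = 417$)
$J = -1$ ($J = 0 \cdot 0 - 1 = 0 - 1 = -1$)
$G \left(\left(J + 0\right) + M{\left(5,-8 \right)}\right) = 417 \left(\left(-1 + 0\right) + 0\right) = 417 \left(-1 + 0\right) = 417 \left(-1\right) = -417$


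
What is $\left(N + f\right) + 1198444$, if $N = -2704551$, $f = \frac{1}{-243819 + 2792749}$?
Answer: $- \frac{3838961315509}{2548930} \approx -1.5061 \cdot 10^{6}$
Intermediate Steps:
$f = \frac{1}{2548930} \approx 3.9232 \cdot 10^{-7}$
$\left(N + f\right) + 1198444 = \left(-2704551 + \frac{1}{2548930}\right) + 1198444 = - \frac{6893711180429}{2548930} + 1198444 = - \frac{3838961315509}{2548930}$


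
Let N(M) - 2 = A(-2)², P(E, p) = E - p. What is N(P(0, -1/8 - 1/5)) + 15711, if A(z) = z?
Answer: 15717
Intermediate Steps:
N(M) = 6 (N(M) = 2 + (-2)² = 2 + 4 = 6)
N(P(0, -1/8 - 1/5)) + 15711 = 6 + 15711 = 15717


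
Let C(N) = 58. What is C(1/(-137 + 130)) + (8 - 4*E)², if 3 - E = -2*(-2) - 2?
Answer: 74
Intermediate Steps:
E = 1 (E = 3 - (-2*(-2) - 2) = 3 - (4 - 2) = 3 - 1*2 = 3 - 2 = 1)
C(1/(-137 + 130)) + (8 - 4*E)² = 58 + (8 - 4*1)² = 58 + (8 - 4)² = 58 + 4² = 58 + 16 = 74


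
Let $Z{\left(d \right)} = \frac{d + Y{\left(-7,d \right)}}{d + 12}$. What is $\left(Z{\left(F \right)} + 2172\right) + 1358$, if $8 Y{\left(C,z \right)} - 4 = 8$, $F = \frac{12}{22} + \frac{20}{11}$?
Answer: $\frac{1115565}{316} \approx 3530.3$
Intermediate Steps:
$F = \frac{26}{11}$ ($F = 12 \cdot \frac{1}{22} + 20 \cdot \frac{1}{11} = \frac{6}{11} + \frac{20}{11} = \frac{26}{11} \approx 2.3636$)
$Y{\left(C,z \right)} = \frac{3}{2}$ ($Y{\left(C,z \right)} = \frac{1}{2} + \frac{1}{8} \cdot 8 = \frac{1}{2} + 1 = \frac{3}{2}$)
$Z{\left(d \right)} = \frac{\frac{3}{2} + d}{12 + d}$ ($Z{\left(d \right)} = \frac{d + \frac{3}{2}}{d + 12} = \frac{\frac{3}{2} + d}{12 + d}$)
$\left(Z{\left(F \right)} + 2172\right) + 1358 = \left(\frac{\frac{3}{2} + \frac{26}{11}}{12 + \frac{26}{11}} + 2172\right) + 1358 = \left(\frac{1}{\frac{158}{11}} \cdot \frac{85}{22} + 2172\right) + 1358 = \left(\frac{11}{158} \cdot \frac{85}{22} + 2172\right) + 1358 = \left(\frac{85}{316} + 2172\right) + 1358 = \frac{686437}{316} + 1358 = \frac{1115565}{316}$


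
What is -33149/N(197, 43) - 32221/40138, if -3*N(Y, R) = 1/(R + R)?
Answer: 49039697825/5734 ≈ 8.5524e+6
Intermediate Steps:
N(Y, R) = -1/(6*R) (N(Y, R) = -1/(3*(R + R)) = -1/(2*R)/3 = -1/(6*R))
-33149/N(197, 43) - 32221/40138 = -33149/((-⅙/43)) - 32221/40138 = -33149/((-⅙*1/43)) - 32221*1/40138 = -33149/(-1/258) - 4603/5734 = -33149*(-258) - 4603/5734 = 8552442 - 4603/5734 = 49039697825/5734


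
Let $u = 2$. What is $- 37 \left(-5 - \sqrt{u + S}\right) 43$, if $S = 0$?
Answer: $7955 + 1591 \sqrt{2} \approx 10205.0$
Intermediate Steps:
$- 37 \left(-5 - \sqrt{u + S}\right) 43 = - 37 \left(-5 - \sqrt{2 + 0}\right) 43 = - 37 \left(-5 - \sqrt{2}\right) 43 = \left(185 + 37 \sqrt{2}\right) 43 = 7955 + 1591 \sqrt{2}$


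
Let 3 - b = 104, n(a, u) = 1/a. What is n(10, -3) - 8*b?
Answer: 8081/10 ≈ 808.10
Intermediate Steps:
b = -101 (b = 3 - 1*104 = 3 - 104 = -101)
n(10, -3) - 8*b = 1/10 - 8*(-101) = ⅒ + 808 = 8081/10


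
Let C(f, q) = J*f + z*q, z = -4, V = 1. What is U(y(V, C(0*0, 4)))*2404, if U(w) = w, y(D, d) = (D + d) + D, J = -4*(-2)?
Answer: -33656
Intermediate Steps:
J = 8
C(f, q) = -4*q + 8*f (C(f, q) = 8*f - 4*q = -4*q + 8*f)
y(D, d) = d + 2*D
U(y(V, C(0*0, 4)))*2404 = ((-4*4 + 8*(0*0)) + 2*1)*2404 = ((-16 + 8*0) + 2)*2404 = ((-16 + 0) + 2)*2404 = (-16 + 2)*2404 = -14*2404 = -33656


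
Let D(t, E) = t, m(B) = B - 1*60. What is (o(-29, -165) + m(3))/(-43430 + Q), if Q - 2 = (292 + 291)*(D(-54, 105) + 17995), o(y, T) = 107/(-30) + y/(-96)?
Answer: -28927/4999764000 ≈ -5.7857e-6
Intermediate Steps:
m(B) = -60 + B (m(B) = B - 60 = -60 + B)
o(y, T) = -107/30 - y/96 (o(y, T) = 107*(-1/30) + y*(-1/96) = -107/30 - y/96)
Q = 10459605 (Q = 2 + (292 + 291)*(-54 + 17995) = 2 + 583*17941 = 2 + 10459603 = 10459605)
(o(-29, -165) + m(3))/(-43430 + Q) = ((-107/30 - 1/96*(-29)) + (-60 + 3))/(-43430 + 10459605) = ((-107/30 + 29/96) - 57)/10416175 = (-1567/480 - 57)*(1/10416175) = -28927/480*1/10416175 = -28927/4999764000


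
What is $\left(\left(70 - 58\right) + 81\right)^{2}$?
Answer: $8649$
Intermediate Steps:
$\left(\left(70 - 58\right) + 81\right)^{2} = \left(12 + 81\right)^{2} = 93^{2} = 8649$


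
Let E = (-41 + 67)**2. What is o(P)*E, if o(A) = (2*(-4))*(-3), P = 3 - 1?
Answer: 16224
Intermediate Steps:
P = 2
o(A) = 24 (o(A) = -8*(-3) = 24)
E = 676 (E = 26**2 = 676)
o(P)*E = 24*676 = 16224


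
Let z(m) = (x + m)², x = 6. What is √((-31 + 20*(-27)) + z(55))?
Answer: 15*√14 ≈ 56.125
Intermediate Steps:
z(m) = (6 + m)²
√((-31 + 20*(-27)) + z(55)) = √((-31 + 20*(-27)) + (6 + 55)²) = √((-31 - 540) + 61²) = √(-571 + 3721) = √3150 = 15*√14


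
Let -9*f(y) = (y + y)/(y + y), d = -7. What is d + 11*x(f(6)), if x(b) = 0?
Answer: -7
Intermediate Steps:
f(y) = -⅑ (f(y) = -(y + y)/(9*(y + y)) = -2*y/(9*(2*y)) = -2*y*1/(2*y)/9 = -⅑*1 = -⅑)
d + 11*x(f(6)) = -7 + 11*0 = -7 + 0 = -7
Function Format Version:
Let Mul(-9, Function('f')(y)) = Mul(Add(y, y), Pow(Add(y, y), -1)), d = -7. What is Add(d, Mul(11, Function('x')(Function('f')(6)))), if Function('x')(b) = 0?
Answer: -7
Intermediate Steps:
Function('f')(y) = Rational(-1, 9) (Function('f')(y) = Mul(Rational(-1, 9), Mul(Add(y, y), Pow(Add(y, y), -1))) = Mul(Rational(-1, 9), Mul(Mul(2, y), Pow(Mul(2, y), -1))) = Mul(Rational(-1, 9), Mul(Mul(2, y), Mul(Rational(1, 2), Pow(y, -1)))) = Mul(Rational(-1, 9), 1) = Rational(-1, 9))
Add(d, Mul(11, Function('x')(Function('f')(6)))) = Add(-7, Mul(11, 0)) = Add(-7, 0) = -7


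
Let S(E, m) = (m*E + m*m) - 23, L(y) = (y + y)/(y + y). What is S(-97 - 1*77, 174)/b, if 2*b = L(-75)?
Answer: -46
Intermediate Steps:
L(y) = 1 (L(y) = (2*y)/((2*y)) = (2*y)*(1/(2*y)) = 1)
S(E, m) = -23 + m² + E*m (S(E, m) = (E*m + m²) - 23 = (m² + E*m) - 23 = -23 + m² + E*m)
b = ½ (b = (½)*1 = ½ ≈ 0.50000)
S(-97 - 1*77, 174)/b = (-23 + 174² + (-97 - 1*77)*174)/(½) = (-23 + 30276 + (-97 - 77)*174)*2 = (-23 + 30276 - 174*174)*2 = (-23 + 30276 - 30276)*2 = -23*2 = -46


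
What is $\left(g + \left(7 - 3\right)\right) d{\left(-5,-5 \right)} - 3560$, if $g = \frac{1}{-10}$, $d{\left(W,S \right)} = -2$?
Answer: $- \frac{17839}{5} \approx -3567.8$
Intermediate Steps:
$g = - \frac{1}{10} \approx -0.1$
$\left(g + \left(7 - 3\right)\right) d{\left(-5,-5 \right)} - 3560 = \left(- \frac{1}{10} + \left(7 - 3\right)\right) \left(-2\right) - 3560 = \left(- \frac{1}{10} + 4\right) \left(-2\right) - 3560 = \frac{39}{10} \left(-2\right) - 3560 = - \frac{39}{5} - 3560 = - \frac{17839}{5}$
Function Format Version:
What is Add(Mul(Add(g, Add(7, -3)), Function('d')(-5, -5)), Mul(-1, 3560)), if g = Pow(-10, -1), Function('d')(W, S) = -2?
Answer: Rational(-17839, 5) ≈ -3567.8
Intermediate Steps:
g = Rational(-1, 10) ≈ -0.10000
Add(Mul(Add(g, Add(7, -3)), Function('d')(-5, -5)), Mul(-1, 3560)) = Add(Mul(Add(Rational(-1, 10), Add(7, -3)), -2), Mul(-1, 3560)) = Add(Mul(Add(Rational(-1, 10), 4), -2), -3560) = Add(Mul(Rational(39, 10), -2), -3560) = Add(Rational(-39, 5), -3560) = Rational(-17839, 5)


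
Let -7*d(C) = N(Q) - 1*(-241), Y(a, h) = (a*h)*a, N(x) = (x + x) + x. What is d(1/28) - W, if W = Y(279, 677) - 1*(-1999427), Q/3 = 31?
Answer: -382885008/7 ≈ -5.4698e+7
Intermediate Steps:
Q = 93 (Q = 3*31 = 93)
N(x) = 3*x (N(x) = 2*x + x = 3*x)
Y(a, h) = h*a**2
W = 54697784 (W = 677*279**2 - 1*(-1999427) = 677*77841 + 1999427 = 52698357 + 1999427 = 54697784)
d(C) = -520/7 (d(C) = -(3*93 - 1*(-241))/7 = -(279 + 241)/7 = -1/7*520 = -520/7)
d(1/28) - W = -520/7 - 1*54697784 = -520/7 - 54697784 = -382885008/7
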